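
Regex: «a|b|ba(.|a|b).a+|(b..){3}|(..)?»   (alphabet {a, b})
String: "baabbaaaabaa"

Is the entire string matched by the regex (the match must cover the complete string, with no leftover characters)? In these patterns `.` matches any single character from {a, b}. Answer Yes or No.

No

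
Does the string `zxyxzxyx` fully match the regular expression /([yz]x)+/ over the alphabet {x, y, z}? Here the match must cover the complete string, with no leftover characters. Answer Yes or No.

Yes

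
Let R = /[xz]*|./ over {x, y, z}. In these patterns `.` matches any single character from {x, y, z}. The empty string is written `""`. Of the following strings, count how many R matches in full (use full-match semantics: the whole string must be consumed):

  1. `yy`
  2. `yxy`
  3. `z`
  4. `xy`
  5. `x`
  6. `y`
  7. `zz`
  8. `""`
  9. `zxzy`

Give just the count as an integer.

5

1 → no match
2 → no match
3 → match
4 → no match
5 → match
6 → match
7 → match
8 → match
9 → no match
Total matched: 5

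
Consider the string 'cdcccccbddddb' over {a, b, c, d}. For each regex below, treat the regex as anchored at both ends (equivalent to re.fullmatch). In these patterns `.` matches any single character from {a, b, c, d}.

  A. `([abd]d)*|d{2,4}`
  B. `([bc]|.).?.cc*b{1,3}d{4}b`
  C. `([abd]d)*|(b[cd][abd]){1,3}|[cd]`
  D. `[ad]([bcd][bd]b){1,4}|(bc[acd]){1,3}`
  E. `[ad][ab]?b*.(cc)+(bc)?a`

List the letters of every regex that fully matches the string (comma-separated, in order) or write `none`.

A → no match
B → match
C → no match
D → no match
E → no match — must end with 'a'

B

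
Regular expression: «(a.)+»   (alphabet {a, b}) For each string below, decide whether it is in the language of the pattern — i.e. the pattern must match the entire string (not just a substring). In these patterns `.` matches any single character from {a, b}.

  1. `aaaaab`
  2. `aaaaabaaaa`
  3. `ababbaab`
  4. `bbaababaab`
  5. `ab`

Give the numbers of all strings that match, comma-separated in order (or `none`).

1 → match
2 → match
3 → no match
4 → no match — must start with `a`
5 → match

1, 2, 5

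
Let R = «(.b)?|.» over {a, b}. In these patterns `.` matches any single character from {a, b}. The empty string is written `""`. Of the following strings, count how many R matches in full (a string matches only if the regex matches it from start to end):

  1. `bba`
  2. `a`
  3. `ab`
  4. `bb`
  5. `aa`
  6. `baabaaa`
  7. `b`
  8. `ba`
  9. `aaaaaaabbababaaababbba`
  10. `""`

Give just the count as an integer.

1 → no match
2 → match
3 → match
4 → match
5 → no match
6 → no match
7 → match
8 → no match
9 → no match
10 → match
Total matched: 5

5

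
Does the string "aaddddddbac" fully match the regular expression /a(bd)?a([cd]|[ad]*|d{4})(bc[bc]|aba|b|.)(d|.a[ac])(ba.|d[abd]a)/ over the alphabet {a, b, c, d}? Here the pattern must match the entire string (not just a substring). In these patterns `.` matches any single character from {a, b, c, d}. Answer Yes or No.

Yes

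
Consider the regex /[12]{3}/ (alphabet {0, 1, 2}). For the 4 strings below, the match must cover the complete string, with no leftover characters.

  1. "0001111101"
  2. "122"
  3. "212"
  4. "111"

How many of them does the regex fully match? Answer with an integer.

3

1 → no match
2 → match
3 → match
4 → match
Total matched: 3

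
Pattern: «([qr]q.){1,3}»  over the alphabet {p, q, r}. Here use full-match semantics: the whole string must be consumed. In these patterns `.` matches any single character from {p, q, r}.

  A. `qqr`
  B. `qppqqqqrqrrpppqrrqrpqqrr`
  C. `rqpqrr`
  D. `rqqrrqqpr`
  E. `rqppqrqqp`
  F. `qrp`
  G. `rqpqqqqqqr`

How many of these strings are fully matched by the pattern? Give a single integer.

A. `qqr` → match
B → no match
C. `rqpqrr` → no match
D. `rqqrrqqpr` → no match
E. `rqppqrqqp` → no match
F. `qrp` → no match
G. `rqpqqqqqqr` → no match
Total matched: 1

1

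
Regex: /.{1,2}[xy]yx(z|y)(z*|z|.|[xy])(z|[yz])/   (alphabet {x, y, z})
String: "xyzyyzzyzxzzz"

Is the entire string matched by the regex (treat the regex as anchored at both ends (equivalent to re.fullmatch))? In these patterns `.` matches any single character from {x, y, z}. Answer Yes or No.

No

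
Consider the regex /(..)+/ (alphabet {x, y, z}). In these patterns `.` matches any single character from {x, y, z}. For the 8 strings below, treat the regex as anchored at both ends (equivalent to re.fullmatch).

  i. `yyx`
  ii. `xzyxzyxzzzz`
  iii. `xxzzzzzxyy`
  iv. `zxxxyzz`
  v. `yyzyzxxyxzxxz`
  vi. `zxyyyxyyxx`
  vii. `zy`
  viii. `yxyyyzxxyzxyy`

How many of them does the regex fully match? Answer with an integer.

3

i. `yyx` → no match
ii. `xzyxzyxzzzz` → no match
iii. `xxzzzzzxyy` → match
iv. `zxxxyzz` → no match
v → no match
vi. `zxyyyxyyxx` → match
vii. `zy` → match
viii → no match
Total matched: 3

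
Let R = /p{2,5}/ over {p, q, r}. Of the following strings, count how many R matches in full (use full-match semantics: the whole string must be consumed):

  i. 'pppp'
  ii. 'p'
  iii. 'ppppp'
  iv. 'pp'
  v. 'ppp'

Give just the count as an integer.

4

i. 'pppp' → match
ii. 'p' → no match
iii. 'ppppp' → match
iv. 'pp' → match
v. 'ppp' → match
Total matched: 4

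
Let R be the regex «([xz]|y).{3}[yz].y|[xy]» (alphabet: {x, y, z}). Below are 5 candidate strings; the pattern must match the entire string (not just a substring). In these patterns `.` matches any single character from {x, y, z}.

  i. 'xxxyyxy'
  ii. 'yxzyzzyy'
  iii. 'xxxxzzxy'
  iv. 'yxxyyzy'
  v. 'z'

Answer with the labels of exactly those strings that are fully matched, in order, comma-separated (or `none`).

i. 'xxxyyxy' → match
ii. 'yxzyzzyy' → no match
iii. 'xxxxzzxy' → no match
iv. 'yxxyyzy' → match
v. 'z' → no match

i, iv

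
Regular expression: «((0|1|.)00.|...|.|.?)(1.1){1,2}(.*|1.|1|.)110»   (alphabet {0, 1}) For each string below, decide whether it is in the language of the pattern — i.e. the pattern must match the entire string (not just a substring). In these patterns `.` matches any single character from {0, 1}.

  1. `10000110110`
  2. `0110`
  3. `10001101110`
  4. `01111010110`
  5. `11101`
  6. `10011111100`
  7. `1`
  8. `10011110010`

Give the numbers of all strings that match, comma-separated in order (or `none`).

4

1 → no match
2 → no match
3 → no match
4 → match
5 → no match — must end with `110`
6 → no match — must end with `110`
7 → no match — must end with `110`
8 → no match — must end with `110`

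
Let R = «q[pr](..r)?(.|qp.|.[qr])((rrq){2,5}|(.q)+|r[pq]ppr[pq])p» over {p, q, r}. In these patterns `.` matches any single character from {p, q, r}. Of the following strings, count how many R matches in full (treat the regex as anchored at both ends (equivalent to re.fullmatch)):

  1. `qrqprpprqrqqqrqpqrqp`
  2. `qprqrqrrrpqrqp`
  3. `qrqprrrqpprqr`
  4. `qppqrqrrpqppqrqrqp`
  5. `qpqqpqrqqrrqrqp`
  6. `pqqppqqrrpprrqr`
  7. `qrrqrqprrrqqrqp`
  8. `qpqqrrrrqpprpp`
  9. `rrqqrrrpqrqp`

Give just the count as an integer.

1 → no match
2 → no match
3 → no match — must end with `p`
4 → no match
5 → no match
6 → no match — must start with `q`
7 → no match
8 → match
9 → no match — must start with `q`
Total matched: 1

1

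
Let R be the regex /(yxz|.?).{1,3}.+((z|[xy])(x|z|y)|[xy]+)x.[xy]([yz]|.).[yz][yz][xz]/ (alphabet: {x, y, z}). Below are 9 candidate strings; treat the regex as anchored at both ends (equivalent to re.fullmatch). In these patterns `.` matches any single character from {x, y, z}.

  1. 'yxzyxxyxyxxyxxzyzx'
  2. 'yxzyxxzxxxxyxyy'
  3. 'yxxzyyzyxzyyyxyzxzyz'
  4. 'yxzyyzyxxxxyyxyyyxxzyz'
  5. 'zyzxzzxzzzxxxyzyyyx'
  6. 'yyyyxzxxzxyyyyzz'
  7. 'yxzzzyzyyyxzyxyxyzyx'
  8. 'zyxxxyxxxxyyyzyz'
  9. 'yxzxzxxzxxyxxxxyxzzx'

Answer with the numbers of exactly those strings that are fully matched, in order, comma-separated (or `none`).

1, 5, 8, 9

1 → match
2 → no match
3 → no match
4 → no match
5 → match
6 → no match
7 → no match
8 → match
9 → match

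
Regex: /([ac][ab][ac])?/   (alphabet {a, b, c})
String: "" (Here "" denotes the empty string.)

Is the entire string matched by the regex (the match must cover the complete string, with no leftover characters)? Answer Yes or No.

Yes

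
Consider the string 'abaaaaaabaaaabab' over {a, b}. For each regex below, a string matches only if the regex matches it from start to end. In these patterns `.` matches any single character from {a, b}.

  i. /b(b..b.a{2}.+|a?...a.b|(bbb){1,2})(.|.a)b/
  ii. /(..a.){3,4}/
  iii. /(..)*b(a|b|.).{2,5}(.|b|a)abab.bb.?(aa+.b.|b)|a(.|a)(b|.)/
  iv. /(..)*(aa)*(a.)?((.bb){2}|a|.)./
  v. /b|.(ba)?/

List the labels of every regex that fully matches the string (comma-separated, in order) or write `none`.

ii, iv

i → no match — must start with 'b'
ii → match
iii → no match
iv → match
v → no match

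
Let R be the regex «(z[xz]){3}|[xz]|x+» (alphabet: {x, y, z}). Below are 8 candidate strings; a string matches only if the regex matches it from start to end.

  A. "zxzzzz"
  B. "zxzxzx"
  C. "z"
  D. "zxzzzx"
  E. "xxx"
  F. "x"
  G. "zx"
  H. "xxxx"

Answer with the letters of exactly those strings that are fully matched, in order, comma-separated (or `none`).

A, B, C, D, E, F, H

A → match
B → match
C → match
D → match
E → match
F → match
G → no match
H → match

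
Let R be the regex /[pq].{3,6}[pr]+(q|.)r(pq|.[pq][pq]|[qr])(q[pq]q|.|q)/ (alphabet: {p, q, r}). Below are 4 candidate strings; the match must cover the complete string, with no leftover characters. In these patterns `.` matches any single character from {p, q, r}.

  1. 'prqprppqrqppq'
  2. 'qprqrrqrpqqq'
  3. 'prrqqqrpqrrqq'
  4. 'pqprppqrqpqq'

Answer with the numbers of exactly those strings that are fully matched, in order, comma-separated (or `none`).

1, 2, 4

1 → match
2 → match
3 → no match
4 → match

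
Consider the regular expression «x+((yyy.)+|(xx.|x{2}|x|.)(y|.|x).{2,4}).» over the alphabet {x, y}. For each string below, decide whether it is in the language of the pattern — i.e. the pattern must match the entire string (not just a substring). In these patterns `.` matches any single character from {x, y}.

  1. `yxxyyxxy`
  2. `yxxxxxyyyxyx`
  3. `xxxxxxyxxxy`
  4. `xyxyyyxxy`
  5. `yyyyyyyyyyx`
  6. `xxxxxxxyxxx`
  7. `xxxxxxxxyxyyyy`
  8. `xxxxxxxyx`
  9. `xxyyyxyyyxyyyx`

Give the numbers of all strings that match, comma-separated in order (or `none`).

3, 6, 7, 8

1 → no match — must start with `x`
2 → no match — must start with `x`
3 → match
4 → no match
5 → no match — must start with `x`
6 → match
7 → match
8 → match
9 → no match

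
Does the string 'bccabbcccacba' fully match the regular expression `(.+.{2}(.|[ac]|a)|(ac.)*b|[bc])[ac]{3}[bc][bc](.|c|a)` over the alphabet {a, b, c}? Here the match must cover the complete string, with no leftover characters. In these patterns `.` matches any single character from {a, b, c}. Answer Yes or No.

Yes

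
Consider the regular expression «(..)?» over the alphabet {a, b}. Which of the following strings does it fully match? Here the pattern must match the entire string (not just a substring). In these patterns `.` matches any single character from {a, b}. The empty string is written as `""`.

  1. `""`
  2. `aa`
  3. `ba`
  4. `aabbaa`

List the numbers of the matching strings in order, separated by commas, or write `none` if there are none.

1, 2, 3

1. `""` → match
2. `aa` → match
3. `ba` → match
4. `aabbaa` → no match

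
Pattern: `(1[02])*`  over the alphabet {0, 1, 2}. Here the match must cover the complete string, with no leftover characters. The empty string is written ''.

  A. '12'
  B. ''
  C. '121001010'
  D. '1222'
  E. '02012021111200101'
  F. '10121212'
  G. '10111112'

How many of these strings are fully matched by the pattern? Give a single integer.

A. '12' → match
B. '' → match
C. '121001010' → no match
D. '1222' → no match
E → no match
F. '10121212' → match
G. '10111112' → no match
Total matched: 3

3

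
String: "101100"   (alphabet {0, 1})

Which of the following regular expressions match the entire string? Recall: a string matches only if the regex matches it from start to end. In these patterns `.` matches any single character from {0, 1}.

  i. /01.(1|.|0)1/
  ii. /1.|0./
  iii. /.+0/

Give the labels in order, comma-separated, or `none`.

i → no match — must start with "01"
ii → no match
iii → match

iii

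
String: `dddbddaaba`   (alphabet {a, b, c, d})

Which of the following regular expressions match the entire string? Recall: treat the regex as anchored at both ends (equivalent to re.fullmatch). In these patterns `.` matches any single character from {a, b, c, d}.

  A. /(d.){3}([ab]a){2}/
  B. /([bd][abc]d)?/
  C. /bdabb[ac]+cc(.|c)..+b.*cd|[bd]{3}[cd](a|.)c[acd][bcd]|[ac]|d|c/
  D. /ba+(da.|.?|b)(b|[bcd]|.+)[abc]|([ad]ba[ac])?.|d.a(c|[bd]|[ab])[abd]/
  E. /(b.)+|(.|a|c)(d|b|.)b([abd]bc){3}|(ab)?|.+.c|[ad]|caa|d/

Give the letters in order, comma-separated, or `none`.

A → match
B → no match
C → no match
D → no match
E → no match

A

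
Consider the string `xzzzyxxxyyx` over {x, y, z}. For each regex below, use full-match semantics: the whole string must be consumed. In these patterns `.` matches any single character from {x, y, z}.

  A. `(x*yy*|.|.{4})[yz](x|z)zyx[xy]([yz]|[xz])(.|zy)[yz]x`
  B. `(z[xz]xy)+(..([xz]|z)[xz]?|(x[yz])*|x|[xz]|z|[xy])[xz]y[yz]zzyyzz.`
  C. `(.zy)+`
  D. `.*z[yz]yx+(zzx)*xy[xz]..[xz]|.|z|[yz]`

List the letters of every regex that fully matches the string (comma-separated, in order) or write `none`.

A → match
B → no match — must start with `z`
C → no match — must end with `zy`
D → no match

A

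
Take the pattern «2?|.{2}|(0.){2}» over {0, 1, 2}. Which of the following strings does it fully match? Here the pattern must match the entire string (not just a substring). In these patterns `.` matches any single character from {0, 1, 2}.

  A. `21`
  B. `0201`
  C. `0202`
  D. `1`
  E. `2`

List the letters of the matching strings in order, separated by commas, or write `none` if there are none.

A, B, C, E

A → match
B → match
C → match
D → no match
E → match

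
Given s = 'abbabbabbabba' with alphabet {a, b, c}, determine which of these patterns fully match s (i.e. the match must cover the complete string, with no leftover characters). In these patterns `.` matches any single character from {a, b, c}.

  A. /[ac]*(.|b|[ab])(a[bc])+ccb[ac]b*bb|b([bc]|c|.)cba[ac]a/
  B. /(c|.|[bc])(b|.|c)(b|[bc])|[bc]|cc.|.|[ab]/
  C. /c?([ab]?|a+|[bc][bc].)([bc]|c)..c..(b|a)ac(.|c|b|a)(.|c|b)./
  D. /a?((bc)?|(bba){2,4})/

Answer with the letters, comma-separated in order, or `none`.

A → no match
B → no match
C → no match
D → match

D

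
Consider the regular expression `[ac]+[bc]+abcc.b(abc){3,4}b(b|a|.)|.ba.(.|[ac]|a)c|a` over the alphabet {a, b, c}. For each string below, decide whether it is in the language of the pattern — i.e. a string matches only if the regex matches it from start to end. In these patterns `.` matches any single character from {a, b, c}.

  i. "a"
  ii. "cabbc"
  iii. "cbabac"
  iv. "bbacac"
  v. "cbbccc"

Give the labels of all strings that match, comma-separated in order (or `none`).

i → match
ii → no match
iii → match
iv → match
v → no match

i, iii, iv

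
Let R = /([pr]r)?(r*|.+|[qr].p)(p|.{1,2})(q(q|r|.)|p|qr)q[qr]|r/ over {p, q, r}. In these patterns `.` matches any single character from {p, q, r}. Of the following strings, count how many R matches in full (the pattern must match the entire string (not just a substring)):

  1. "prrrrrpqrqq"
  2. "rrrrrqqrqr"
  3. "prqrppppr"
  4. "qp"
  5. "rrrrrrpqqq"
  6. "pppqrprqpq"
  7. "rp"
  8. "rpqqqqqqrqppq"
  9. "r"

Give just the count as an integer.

3

1. "prrrrrpqrqq" → match
2. "rrrrrqqrqr" → match
3. "prqrppppr" → no match
4. "qp" → no match
5. "rrrrrrpqqq" → no match
6. "pppqrprqpq" → no match
7. "rp" → no match
8 → no match
9. "r" → match
Total matched: 3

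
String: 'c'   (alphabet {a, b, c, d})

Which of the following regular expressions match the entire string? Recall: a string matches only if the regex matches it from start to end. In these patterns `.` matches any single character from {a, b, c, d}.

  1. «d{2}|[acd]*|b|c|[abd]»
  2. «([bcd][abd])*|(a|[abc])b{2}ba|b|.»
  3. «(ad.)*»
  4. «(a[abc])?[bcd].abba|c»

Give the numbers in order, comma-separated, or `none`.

1 → match
2 → match
3 → no match
4 → match

1, 2, 4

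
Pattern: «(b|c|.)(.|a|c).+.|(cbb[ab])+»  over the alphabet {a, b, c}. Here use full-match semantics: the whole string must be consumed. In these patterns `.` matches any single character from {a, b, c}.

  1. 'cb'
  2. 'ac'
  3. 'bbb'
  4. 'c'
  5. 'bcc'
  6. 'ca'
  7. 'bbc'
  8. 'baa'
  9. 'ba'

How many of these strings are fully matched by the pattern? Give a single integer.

1 → no match
2 → no match
3 → no match
4 → no match
5 → no match
6 → no match
7 → no match
8 → no match
9 → no match
Total matched: 0

0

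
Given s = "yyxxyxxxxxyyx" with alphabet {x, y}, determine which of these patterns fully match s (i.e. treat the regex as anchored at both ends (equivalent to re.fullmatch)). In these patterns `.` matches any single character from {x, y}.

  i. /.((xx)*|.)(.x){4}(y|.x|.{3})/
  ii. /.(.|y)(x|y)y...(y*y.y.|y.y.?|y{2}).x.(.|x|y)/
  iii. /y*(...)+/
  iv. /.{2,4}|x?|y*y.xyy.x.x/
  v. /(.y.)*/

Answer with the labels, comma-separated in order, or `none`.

i, iii

i → match
ii → no match
iii → match
iv → no match
v → no match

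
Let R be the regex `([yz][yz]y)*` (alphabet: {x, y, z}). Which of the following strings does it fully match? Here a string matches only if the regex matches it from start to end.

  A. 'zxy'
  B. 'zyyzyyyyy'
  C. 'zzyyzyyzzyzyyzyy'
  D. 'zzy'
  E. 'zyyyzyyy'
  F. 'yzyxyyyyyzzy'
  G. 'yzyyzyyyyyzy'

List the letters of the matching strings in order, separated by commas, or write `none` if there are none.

B, D, G

A → no match
B → match
C → no match
D → match
E → no match
F → no match
G → match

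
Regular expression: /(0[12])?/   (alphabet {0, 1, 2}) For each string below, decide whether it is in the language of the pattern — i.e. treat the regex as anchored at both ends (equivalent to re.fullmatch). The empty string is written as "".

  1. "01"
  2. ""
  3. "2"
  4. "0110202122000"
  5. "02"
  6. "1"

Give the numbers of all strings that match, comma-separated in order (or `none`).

1, 2, 5

1. "01" → match
2. "" → match
3. "2" → no match
4 → no match
5. "02" → match
6. "1" → no match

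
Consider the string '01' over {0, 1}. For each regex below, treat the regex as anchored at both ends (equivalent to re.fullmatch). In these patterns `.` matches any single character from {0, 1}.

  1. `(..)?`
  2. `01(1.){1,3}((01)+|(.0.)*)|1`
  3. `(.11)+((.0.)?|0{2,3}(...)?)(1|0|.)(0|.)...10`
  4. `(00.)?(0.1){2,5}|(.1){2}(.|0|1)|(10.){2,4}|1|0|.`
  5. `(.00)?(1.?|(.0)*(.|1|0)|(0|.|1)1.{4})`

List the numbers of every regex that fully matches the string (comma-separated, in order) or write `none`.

1

1 → match
2 → no match
3 → no match — must end with '10'
4 → no match
5 → no match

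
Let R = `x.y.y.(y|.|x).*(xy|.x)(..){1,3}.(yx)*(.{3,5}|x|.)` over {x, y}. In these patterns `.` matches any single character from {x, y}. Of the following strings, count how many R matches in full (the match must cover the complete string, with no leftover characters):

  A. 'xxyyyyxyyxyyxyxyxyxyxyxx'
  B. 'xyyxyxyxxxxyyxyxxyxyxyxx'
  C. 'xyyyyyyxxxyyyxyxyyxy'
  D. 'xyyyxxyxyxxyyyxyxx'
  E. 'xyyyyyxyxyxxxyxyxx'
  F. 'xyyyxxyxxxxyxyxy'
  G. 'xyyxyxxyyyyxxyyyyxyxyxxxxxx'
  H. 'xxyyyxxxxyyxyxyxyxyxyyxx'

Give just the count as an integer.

6

A → match
B → match
C → match
D → no match
E → match
F → no match
G → match
H → match
Total matched: 6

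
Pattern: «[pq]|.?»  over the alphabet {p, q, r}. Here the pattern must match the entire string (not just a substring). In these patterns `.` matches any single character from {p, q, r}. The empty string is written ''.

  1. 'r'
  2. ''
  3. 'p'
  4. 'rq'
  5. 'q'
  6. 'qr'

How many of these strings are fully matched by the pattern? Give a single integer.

1 → match
2 → match
3 → match
4 → no match
5 → match
6 → no match
Total matched: 4

4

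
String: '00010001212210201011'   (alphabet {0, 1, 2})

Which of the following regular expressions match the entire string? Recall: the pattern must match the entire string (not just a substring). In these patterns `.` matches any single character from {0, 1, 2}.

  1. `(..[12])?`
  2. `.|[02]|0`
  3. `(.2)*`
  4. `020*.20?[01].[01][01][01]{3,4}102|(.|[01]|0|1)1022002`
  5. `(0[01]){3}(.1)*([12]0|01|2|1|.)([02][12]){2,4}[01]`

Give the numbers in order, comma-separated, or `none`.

1 → no match
2 → no match
3 → no match
4 → no match
5 → match

5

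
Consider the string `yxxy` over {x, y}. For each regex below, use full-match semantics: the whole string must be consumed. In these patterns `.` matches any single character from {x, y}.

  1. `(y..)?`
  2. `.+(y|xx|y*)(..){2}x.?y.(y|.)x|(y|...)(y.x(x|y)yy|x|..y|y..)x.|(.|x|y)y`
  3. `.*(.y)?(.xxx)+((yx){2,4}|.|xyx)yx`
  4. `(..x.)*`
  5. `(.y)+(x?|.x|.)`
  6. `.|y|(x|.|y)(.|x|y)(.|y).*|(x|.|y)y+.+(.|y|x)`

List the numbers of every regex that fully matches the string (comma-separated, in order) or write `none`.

1 → no match
2 → match
3 → no match — must end with `yx`
4 → match
5 → no match
6 → match

2, 4, 6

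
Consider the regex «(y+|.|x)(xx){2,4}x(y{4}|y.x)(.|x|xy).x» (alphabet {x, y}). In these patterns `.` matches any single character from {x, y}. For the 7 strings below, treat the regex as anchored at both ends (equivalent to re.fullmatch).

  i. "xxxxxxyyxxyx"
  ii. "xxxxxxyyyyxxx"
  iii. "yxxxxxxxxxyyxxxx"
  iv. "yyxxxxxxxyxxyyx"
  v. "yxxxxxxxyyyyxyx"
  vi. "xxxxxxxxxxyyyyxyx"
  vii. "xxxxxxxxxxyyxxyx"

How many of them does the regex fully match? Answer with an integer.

i. "xxxxxxyyxxyx" → match
ii → match
iii → match
iv → match
v → match
vi → match
vii → match
Total matched: 7

7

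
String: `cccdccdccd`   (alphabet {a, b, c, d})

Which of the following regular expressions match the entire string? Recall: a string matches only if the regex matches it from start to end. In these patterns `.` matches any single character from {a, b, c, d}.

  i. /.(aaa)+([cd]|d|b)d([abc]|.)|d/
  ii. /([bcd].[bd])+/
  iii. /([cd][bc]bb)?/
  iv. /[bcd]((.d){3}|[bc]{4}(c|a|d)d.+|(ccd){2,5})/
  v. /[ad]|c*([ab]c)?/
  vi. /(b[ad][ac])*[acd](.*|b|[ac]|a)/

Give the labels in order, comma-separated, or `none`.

iv, vi

i → no match
ii → no match
iii → no match
iv → match
v → no match
vi → match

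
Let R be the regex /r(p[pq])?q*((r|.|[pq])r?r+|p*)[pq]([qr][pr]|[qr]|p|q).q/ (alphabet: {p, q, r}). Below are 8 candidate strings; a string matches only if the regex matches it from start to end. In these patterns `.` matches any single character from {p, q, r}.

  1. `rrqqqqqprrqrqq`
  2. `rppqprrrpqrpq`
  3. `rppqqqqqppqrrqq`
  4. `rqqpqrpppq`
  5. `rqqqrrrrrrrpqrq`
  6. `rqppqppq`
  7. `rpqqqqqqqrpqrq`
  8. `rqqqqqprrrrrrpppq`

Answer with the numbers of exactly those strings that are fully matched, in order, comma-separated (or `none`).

1 → no match
2 → match
3 → match
4 → no match
5 → match
6 → match
7 → match
8 → match

2, 3, 5, 6, 7, 8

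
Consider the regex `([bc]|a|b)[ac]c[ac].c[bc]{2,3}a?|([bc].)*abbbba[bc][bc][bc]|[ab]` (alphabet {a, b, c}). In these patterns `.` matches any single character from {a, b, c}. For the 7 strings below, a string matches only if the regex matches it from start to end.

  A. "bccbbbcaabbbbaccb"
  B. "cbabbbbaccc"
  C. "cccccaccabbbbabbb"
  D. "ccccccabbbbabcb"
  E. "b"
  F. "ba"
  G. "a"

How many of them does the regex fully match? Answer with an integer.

A → match
B → match
C → match
D → match
E → match
F → no match
G → match
Total matched: 6

6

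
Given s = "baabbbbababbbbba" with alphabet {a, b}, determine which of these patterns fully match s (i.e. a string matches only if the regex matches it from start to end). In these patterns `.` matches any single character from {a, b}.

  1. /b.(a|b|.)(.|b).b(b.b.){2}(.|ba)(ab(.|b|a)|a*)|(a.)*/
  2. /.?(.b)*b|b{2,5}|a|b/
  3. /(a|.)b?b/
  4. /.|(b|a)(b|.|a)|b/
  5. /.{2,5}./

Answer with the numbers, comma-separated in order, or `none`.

1

1 → match
2 → no match
3 → no match — must end with "b"
4 → no match
5 → no match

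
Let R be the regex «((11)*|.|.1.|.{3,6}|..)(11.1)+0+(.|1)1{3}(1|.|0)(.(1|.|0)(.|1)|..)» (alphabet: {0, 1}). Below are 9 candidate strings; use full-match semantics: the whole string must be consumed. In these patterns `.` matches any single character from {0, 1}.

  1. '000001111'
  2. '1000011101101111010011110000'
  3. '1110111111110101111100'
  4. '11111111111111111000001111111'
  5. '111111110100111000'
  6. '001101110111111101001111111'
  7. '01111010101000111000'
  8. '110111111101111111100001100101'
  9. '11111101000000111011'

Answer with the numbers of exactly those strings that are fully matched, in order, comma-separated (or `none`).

1 → no match
2 → no match
3 → match
4 → match
5 → match
6 → match
7 → no match
8 → no match
9 → match

3, 4, 5, 6, 9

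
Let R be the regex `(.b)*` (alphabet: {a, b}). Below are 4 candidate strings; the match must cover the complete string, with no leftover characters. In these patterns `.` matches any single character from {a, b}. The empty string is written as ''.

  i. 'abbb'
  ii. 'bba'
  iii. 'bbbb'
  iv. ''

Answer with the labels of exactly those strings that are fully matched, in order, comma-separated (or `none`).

i, iii, iv

i. 'abbb' → match
ii. 'bba' → no match
iii. 'bbbb' → match
iv. '' → match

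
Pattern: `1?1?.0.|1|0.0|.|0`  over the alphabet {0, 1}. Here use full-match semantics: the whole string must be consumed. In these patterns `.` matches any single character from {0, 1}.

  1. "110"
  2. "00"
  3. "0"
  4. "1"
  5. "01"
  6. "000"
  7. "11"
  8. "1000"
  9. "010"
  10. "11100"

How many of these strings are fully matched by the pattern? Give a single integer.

1 → no match
2 → no match
3 → match
4 → match
5 → no match
6 → match
7 → no match
8 → match
9 → match
10 → match
Total matched: 6

6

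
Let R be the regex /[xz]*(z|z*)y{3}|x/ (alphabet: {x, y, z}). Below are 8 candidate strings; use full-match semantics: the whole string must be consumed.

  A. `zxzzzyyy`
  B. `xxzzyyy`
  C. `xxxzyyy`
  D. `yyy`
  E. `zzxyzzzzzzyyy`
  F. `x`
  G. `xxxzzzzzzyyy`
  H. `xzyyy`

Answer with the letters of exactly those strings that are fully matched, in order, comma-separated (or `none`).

A. `zxzzzyyy` → match
B. `xxzzyyy` → match
C. `xxxzyyy` → match
D. `yyy` → match
E → no match
F. `x` → match
G. `xxxzzzzzzyyy` → match
H. `xzyyy` → match

A, B, C, D, F, G, H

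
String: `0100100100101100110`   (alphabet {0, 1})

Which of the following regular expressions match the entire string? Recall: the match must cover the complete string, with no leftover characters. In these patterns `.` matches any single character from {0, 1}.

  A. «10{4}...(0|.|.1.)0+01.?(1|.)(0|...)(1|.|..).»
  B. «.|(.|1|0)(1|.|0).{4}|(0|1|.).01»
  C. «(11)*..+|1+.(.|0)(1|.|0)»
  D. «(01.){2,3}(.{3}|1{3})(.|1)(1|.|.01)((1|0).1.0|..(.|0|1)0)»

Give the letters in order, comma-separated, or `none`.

C, D

A → no match — must start with `10`
B → no match
C → match
D → match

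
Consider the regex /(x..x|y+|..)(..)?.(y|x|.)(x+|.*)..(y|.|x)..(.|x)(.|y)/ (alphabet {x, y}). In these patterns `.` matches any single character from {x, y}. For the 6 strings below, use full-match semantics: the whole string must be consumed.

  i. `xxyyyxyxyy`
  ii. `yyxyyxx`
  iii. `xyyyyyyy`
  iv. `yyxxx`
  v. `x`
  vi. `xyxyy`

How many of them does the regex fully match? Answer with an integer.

0

i → no match
ii → no match
iii → no match
iv → no match
v → no match
vi → no match
Total matched: 0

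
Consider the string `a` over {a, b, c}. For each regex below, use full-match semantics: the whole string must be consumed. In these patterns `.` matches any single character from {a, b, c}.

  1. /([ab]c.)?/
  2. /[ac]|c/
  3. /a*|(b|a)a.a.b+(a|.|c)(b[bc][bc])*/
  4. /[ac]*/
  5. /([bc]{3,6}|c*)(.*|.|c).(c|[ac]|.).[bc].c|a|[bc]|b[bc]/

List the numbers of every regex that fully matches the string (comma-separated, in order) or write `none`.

1 → no match
2 → match
3 → match
4 → match
5 → match

2, 3, 4, 5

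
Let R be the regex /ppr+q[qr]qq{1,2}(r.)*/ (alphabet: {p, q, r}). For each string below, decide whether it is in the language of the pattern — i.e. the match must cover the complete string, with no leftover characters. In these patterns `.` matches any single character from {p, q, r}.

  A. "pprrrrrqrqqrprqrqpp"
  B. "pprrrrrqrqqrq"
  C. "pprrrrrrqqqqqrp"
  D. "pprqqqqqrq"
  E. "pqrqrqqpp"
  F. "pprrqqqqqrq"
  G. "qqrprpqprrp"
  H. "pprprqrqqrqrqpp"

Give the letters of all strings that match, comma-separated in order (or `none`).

A → no match
B → match
C → match
D → match
E → no match — must start with "ppr"
F → match
G → no match — must start with "ppr"
H → no match

B, C, D, F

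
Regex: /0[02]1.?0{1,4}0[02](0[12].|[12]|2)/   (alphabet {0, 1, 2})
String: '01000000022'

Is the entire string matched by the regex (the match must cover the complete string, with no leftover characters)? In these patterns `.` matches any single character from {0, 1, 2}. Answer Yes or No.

No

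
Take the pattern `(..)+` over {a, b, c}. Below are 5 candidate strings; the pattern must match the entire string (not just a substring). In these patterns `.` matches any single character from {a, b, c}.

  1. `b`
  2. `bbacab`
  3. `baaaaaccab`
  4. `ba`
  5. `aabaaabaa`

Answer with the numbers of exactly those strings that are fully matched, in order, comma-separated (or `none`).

2, 3, 4

1 → no match
2 → match
3 → match
4 → match
5 → no match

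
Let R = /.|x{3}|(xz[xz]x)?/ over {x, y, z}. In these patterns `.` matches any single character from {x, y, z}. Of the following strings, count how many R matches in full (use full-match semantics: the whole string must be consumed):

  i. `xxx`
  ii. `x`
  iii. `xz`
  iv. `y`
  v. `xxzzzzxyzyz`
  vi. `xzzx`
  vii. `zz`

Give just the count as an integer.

4

i. `xxx` → match
ii. `x` → match
iii. `xz` → no match
iv. `y` → match
v. `xxzzzzxyzyz` → no match
vi. `xzzx` → match
vii. `zz` → no match
Total matched: 4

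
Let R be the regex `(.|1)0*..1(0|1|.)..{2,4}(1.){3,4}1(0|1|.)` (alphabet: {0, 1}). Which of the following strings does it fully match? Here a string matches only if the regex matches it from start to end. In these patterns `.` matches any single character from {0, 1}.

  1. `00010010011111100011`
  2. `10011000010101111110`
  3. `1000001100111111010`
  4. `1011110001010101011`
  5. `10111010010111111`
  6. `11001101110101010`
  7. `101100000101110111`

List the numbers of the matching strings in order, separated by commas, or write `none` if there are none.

3, 4, 5

1 → no match
2 → no match
3 → match
4 → match
5 → match
6 → no match
7 → no match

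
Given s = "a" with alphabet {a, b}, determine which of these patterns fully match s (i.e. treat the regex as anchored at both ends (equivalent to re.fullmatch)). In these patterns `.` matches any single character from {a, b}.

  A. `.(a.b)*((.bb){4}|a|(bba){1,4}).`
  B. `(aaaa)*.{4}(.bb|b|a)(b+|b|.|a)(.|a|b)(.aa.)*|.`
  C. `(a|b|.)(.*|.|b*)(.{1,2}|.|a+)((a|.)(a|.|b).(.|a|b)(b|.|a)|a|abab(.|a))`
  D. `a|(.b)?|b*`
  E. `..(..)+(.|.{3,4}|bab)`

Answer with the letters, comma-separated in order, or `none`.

A → no match
B → match
C → no match
D → match
E → no match

B, D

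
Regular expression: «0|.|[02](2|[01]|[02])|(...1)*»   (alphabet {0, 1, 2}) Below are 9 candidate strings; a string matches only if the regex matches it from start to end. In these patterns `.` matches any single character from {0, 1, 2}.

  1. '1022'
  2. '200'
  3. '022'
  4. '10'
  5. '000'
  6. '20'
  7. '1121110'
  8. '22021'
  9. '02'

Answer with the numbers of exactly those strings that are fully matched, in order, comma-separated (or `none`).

6, 9

1 → no match
2 → no match
3 → no match
4 → no match
5 → no match
6 → match
7 → no match
8 → no match
9 → match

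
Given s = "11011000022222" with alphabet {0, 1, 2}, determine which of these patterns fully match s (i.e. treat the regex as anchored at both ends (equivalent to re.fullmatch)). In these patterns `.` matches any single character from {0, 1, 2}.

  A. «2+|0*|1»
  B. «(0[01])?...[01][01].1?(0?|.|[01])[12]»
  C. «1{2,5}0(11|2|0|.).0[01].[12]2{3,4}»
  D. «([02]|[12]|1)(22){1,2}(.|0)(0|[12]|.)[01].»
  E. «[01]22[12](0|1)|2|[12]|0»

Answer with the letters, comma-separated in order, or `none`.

C

A → no match
B → no match
C → match
D → no match
E → no match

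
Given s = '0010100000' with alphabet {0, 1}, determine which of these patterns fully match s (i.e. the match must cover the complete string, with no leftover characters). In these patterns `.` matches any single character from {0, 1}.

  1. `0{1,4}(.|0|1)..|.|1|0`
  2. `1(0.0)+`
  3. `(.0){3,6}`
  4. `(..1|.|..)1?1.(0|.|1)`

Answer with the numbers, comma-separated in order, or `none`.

1 → no match
2 → no match — must start with '10'
3 → match
4 → no match

3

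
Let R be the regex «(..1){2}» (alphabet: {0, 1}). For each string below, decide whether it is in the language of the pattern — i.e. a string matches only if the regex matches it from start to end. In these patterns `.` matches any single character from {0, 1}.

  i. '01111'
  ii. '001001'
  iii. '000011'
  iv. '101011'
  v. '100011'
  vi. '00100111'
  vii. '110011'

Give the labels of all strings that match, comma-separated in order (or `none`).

i → no match
ii → match
iii → no match
iv → match
v → no match
vi → no match
vii → no match

ii, iv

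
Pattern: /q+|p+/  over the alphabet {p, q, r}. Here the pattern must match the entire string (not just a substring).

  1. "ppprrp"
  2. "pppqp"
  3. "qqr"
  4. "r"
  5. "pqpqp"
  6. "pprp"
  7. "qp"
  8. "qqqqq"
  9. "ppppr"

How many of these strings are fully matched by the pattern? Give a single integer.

1 → no match
2 → no match
3 → no match
4 → no match
5 → no match
6 → no match
7 → no match
8 → match
9 → no match
Total matched: 1

1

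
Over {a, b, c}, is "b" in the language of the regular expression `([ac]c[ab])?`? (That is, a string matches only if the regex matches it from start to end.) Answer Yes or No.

No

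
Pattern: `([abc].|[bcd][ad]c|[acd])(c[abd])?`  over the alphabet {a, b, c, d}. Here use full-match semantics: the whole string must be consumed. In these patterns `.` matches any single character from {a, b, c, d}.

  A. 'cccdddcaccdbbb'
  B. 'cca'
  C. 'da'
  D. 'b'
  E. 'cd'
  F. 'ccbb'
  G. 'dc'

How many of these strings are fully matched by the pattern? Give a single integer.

2

A → no match
B → match
C → no match
D → no match
E → match
F → no match
G → no match
Total matched: 2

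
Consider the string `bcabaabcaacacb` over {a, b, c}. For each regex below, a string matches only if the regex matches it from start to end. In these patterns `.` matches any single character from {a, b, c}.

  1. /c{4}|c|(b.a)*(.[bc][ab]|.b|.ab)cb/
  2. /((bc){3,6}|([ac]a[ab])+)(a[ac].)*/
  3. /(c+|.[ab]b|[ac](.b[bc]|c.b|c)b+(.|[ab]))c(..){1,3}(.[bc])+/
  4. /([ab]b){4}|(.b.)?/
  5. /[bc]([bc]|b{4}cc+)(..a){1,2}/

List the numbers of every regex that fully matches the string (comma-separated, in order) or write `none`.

1

1 → match
2 → no match
3 → no match
4 → no match
5 → no match — must end with `a`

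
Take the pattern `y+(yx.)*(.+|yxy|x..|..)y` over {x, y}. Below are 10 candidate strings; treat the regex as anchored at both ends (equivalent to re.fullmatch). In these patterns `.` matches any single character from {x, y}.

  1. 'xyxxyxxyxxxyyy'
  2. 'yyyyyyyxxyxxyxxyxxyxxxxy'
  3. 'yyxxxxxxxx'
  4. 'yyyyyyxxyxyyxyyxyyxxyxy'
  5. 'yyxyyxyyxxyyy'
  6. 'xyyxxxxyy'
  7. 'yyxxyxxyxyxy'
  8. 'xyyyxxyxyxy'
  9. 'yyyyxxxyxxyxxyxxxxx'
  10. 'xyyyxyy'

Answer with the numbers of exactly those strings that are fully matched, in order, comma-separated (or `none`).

1 → no match — must start with 'y'
2 → match
3 → no match — must end with 'y'
4 → match
5 → match
6 → no match — must start with 'y'
7 → match
8 → no match — must start with 'y'
9 → no match — must end with 'y'
10 → no match — must start with 'y'

2, 4, 5, 7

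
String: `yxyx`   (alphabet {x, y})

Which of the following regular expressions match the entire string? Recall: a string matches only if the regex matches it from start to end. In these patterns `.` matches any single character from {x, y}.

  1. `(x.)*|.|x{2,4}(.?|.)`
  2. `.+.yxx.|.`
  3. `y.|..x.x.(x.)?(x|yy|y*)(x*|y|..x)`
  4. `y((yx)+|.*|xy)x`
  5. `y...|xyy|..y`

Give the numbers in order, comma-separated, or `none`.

4, 5

1 → no match
2 → no match
3 → no match
4 → match
5 → match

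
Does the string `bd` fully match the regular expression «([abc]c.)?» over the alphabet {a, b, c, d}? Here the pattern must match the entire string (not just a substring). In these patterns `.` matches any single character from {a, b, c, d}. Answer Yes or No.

No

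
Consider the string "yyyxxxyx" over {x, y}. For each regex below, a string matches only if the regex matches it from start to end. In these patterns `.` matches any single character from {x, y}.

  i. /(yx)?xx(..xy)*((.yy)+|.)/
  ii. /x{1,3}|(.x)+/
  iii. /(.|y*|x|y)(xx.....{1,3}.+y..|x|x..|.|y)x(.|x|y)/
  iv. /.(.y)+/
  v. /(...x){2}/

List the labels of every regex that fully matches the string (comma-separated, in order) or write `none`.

v

i → no match
ii → no match
iii → no match
iv → no match — must end with "y"
v → match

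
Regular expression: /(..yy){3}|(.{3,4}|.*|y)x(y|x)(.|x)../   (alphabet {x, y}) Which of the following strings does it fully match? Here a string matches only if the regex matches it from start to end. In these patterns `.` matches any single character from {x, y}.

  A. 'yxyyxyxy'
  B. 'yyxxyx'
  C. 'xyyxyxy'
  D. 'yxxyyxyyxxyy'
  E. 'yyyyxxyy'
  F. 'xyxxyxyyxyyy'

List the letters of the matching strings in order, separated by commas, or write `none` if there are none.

A → no match
B → no match
C → no match
D → no match
E → no match
F → no match

none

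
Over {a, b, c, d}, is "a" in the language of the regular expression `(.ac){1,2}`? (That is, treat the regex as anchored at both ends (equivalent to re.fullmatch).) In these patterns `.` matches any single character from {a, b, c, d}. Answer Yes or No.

No

Every match must end with "ac", but "a" does not.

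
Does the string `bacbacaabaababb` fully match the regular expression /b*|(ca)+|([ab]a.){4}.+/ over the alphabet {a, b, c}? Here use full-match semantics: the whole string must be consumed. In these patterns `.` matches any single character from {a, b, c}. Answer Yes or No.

Yes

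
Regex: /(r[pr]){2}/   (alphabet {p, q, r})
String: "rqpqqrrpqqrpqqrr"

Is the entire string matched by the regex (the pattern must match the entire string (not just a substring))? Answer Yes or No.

No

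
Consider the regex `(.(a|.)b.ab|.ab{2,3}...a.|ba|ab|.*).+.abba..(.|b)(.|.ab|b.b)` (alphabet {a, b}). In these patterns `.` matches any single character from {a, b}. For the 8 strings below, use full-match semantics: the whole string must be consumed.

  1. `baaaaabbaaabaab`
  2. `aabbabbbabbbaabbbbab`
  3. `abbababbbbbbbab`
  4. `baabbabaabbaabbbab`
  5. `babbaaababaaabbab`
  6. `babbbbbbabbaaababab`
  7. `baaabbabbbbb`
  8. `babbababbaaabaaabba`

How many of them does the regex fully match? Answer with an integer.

1 → match
2 → no match
3 → no match
4 → match
5 → no match
6 → no match
7 → no match
8 → no match
Total matched: 2

2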